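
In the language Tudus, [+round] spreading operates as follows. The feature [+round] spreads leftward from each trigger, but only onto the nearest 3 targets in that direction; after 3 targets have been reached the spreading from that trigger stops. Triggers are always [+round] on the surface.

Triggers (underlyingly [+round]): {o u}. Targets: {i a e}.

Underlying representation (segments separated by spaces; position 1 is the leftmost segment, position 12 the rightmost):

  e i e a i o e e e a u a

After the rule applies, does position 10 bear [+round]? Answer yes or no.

yes

From /o/ at 6 leftward: 5 /i/ → [+round]; 4 /a/ → [+round]; 3 /e/ → [+round]; bound reached.
From /u/ at 11 leftward: 10 /a/ → [+round]; 9 /e/ → [+round]; 8 /e/ → [+round]; bound reached.
Targets with no active source: positions 1 2 7 12 stay [-round].
[+round] positions on the surface: 3 4 5 6 8 9 10 11.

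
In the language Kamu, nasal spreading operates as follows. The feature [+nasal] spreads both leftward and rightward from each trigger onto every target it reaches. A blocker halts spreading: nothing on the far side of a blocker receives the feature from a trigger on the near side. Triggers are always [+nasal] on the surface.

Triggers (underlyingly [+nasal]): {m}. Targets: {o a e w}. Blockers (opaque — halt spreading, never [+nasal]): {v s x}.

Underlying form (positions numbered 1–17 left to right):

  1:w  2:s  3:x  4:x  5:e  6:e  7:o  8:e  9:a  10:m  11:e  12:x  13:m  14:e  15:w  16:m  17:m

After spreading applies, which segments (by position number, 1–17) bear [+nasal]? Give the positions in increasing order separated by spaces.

5 6 7 8 9 10 11 13 14 15 16 17

From /m/ at 10 rightward: 11 /e/ → [+nasal]; 12 /x/ blocks.
From /m/ at 10 leftward: 9 /a/ → [+nasal]; 8 /e/ → [+nasal]; 7 /o/ → [+nasal]; 6 /e/ → [+nasal]; 5 /e/ → [+nasal]; 4 /x/ blocks.
From /m/ at 13 rightward: 14 /e/ → [+nasal]; 15 /w/ → [+nasal]; 16 /m/ is itself a trigger — this domain ends here.
From /m/ at 13 leftward: 12 /x/ blocks.
From /m/ at 16 rightward: 17 /m/ is itself a trigger — this domain ends here.
From /m/ at 16 leftward: 15 /w/ → [+nasal]; 14 /e/ → [+nasal]; 13 /m/ is itself a trigger — this domain ends here.
From /m/ at 17 rightward: word edge.
From /m/ at 17 leftward: 16 /m/ is itself a trigger — this domain ends here.
Target with no active source: position 1 stays [-nasal].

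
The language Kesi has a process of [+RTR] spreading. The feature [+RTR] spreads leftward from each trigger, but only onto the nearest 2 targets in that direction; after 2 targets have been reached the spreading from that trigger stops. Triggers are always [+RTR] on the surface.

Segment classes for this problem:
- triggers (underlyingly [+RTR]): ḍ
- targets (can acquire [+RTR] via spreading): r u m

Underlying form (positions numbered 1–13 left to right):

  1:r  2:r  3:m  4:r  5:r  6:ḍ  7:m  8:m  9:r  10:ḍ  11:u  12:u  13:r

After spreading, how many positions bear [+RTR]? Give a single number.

6

From /ḍ/ at 6 leftward: 5 /r/ → [+RTR]; 4 /r/ → [+RTR]; bound reached.
From /ḍ/ at 10 leftward: 9 /r/ → [+RTR]; 8 /m/ → [+RTR]; bound reached.
Targets with no active source: positions 1 2 3 7 11 12 13 stay [-emphatic].
[+RTR] positions on the surface: 4 5 6 8 9 10.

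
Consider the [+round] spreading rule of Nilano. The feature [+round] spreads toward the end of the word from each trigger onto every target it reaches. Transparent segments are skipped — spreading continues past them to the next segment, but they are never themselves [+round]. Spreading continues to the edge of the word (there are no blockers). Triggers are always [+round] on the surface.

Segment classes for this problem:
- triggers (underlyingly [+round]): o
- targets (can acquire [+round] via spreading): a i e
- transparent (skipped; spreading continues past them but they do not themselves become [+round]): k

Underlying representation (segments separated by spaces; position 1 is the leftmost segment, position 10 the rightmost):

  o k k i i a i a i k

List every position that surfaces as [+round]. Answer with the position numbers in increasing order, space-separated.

From /o/ at 1 rightward: 2 /k/ transparent; 3 /k/ transparent; 4 /i/ → [+round]; 5 /i/ → [+round]; 6 /a/ → [+round]; 7 /i/ → [+round]; 8 /a/ → [+round]; 9 /i/ → [+round]; 10 /k/ transparent; word edge.

1 4 5 6 7 8 9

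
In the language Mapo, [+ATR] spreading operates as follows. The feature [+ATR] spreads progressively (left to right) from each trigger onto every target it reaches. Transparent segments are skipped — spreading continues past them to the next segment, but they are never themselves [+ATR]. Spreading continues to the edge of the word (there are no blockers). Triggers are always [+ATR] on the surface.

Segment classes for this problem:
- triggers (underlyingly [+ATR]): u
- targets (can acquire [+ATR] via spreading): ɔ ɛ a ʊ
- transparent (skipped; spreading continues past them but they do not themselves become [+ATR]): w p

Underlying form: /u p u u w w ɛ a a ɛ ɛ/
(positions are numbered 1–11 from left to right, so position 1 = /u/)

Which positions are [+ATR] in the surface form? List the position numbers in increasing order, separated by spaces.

1 3 4 7 8 9 10 11

From /u/ at 1 rightward: 2 /p/ transparent; 3 /u/ is itself a trigger — this domain ends here.
From /u/ at 3 rightward: 4 /u/ is itself a trigger — this domain ends here.
From /u/ at 4 rightward: 5 /w/ transparent; 6 /w/ transparent; 7 /ɛ/ → [+ATR]; 8 /a/ → [+ATR]; 9 /a/ → [+ATR]; 10 /ɛ/ → [+ATR]; 11 /ɛ/ → [+ATR]; word edge.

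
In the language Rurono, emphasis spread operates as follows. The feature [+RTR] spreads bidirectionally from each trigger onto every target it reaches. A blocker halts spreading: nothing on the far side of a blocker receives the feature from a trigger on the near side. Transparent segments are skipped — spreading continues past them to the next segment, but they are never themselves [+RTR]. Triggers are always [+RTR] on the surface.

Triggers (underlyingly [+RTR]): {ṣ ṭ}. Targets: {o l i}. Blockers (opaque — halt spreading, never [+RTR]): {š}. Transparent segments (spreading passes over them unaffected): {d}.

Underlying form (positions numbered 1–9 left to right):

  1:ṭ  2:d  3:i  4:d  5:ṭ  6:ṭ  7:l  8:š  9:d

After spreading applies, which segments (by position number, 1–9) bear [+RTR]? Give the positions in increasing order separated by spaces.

1 3 5 6 7

From /ṭ/ at 1 rightward: 2 /d/ transparent; 3 /i/ → [+RTR]; 4 /d/ transparent; 5 /ṭ/ is itself a trigger — this domain ends here.
From /ṭ/ at 1 leftward: word edge.
From /ṭ/ at 5 rightward: 6 /ṭ/ is itself a trigger — this domain ends here.
From /ṭ/ at 5 leftward: 4 /d/ transparent; 3 /i/ → [+RTR]; 2 /d/ transparent; 1 /ṭ/ is itself a trigger — this domain ends here.
From /ṭ/ at 6 rightward: 7 /l/ → [+RTR]; 8 /š/ blocks.
From /ṭ/ at 6 leftward: 5 /ṭ/ is itself a trigger — this domain ends here.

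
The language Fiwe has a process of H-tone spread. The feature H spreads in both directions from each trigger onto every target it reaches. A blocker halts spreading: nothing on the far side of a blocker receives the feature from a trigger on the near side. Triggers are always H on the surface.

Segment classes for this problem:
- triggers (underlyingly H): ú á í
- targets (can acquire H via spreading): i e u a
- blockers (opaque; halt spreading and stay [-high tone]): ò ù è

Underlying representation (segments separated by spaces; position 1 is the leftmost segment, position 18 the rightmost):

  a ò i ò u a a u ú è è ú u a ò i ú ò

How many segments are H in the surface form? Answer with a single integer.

10

From /ú/ at 9 rightward: 10 /è/ blocks.
From /ú/ at 9 leftward: 8 /u/ → H; 7 /a/ → H; 6 /a/ → H; 5 /u/ → H; 4 /ò/ blocks.
From /ú/ at 12 rightward: 13 /u/ → H; 14 /a/ → H; 15 /ò/ blocks.
From /ú/ at 12 leftward: 11 /è/ blocks.
From /ú/ at 17 rightward: 18 /ò/ blocks.
From /ú/ at 17 leftward: 16 /i/ → H; 15 /ò/ blocks.
Targets with no active source: positions 1 3 stay [-high tone].
H positions on the surface: 5 6 7 8 9 12 13 14 16 17.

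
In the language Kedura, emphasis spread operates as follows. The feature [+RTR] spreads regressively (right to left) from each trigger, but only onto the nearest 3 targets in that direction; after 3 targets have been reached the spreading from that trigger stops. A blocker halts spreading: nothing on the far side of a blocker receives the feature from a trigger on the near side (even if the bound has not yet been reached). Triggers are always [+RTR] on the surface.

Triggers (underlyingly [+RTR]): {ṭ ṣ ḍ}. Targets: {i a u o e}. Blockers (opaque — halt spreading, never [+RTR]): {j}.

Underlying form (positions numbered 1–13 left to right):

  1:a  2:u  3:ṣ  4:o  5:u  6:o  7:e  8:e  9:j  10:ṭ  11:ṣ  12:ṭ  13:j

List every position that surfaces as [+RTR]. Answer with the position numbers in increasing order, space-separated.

1 2 3 10 11 12

From /ṣ/ at 3 leftward: 2 /u/ → [+RTR]; 1 /a/ → [+RTR]; word edge.
From /ṭ/ at 10 leftward: 9 /j/ blocks.
From /ṣ/ at 11 leftward: 10 /ṭ/ is itself a trigger — this domain ends here.
From /ṭ/ at 12 leftward: 11 /ṣ/ is itself a trigger — this domain ends here.
Targets with no active source: positions 4 5 6 7 8 stay [-emphatic].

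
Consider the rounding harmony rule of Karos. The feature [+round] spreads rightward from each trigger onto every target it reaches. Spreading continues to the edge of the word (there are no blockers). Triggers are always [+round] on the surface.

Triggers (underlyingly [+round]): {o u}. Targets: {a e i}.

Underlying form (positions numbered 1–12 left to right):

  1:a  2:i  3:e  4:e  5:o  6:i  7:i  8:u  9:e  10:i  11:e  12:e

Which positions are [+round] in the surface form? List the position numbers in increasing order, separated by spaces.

From /o/ at 5 rightward: 6 /i/ → [+round]; 7 /i/ → [+round]; 8 /u/ is itself a trigger — this domain ends here.
From /u/ at 8 rightward: 9 /e/ → [+round]; 10 /i/ → [+round]; 11 /e/ → [+round]; 12 /e/ → [+round]; word edge.
Targets with no active source: positions 1 2 3 4 stay [-round].

5 6 7 8 9 10 11 12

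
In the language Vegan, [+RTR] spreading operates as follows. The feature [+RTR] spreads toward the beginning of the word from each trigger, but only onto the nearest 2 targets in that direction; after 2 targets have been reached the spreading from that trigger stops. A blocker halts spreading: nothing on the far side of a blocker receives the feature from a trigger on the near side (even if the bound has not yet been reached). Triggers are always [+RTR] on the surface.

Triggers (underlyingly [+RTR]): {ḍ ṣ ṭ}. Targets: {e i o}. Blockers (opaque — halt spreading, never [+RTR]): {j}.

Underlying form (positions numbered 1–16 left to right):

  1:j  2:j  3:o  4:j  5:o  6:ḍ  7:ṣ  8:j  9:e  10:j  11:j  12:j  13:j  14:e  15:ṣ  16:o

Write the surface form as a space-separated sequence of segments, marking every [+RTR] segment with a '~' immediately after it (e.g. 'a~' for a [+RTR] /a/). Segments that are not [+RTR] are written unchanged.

From /ḍ/ at 6 leftward: 5 /o/ → [+RTR]; 4 /j/ blocks.
From /ṣ/ at 7 leftward: 6 /ḍ/ is itself a trigger — this domain ends here.
From /ṣ/ at 15 leftward: 14 /e/ → [+RTR]; 13 /j/ blocks.
Targets with no active source: positions 3 9 16 stay [-emphatic].
[+RTR] positions on the surface: 5 6 7 14 15.

j j o j o~ ḍ~ ṣ~ j e j j j j e~ ṣ~ o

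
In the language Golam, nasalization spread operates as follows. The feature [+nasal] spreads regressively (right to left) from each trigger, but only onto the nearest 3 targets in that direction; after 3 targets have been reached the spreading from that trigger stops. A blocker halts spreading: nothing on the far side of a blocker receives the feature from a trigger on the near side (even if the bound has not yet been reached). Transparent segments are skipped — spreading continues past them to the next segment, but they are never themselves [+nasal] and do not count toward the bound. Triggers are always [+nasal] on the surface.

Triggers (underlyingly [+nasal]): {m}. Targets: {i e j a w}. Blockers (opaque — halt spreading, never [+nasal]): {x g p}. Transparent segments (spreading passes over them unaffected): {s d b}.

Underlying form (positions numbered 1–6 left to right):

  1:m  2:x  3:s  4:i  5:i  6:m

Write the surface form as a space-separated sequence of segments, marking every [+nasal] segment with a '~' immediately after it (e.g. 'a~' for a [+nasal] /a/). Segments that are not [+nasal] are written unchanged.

m~ x s i~ i~ m~

From /m/ at 1 leftward: word edge.
From /m/ at 6 leftward: 5 /i/ → [+nasal]; 4 /i/ → [+nasal]; 3 /s/ transparent; 2 /x/ blocks.
[+nasal] positions on the surface: 1 4 5 6.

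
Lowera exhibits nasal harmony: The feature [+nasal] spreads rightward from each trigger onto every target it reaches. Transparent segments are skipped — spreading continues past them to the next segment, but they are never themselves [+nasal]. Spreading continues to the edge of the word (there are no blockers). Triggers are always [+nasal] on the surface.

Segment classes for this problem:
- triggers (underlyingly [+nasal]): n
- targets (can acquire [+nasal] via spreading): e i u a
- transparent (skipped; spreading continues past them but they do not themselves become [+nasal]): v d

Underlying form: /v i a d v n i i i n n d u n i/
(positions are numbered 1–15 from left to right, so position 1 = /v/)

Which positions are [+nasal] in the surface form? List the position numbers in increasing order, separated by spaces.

From /n/ at 6 rightward: 7 /i/ → [+nasal]; 8 /i/ → [+nasal]; 9 /i/ → [+nasal]; 10 /n/ is itself a trigger — this domain ends here.
From /n/ at 10 rightward: 11 /n/ is itself a trigger — this domain ends here.
From /n/ at 11 rightward: 12 /d/ transparent; 13 /u/ → [+nasal]; 14 /n/ is itself a trigger — this domain ends here.
From /n/ at 14 rightward: 15 /i/ → [+nasal]; word edge.
Targets with no active source: positions 2 3 stay [-nasal].

6 7 8 9 10 11 13 14 15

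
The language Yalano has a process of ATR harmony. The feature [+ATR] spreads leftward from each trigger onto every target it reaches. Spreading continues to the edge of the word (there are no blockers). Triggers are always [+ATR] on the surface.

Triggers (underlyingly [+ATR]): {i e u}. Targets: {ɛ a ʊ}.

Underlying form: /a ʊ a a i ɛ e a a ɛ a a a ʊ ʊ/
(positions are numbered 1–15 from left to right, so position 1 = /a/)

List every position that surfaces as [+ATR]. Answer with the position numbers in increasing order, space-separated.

1 2 3 4 5 6 7

From /i/ at 5 leftward: 4 /a/ → [+ATR]; 3 /a/ → [+ATR]; 2 /ʊ/ → [+ATR]; 1 /a/ → [+ATR]; word edge.
From /e/ at 7 leftward: 6 /ɛ/ → [+ATR]; 5 /i/ is itself a trigger — this domain ends here.
Targets with no active source: positions 8 9 10 11 12 13 14 15 stay [-ATR].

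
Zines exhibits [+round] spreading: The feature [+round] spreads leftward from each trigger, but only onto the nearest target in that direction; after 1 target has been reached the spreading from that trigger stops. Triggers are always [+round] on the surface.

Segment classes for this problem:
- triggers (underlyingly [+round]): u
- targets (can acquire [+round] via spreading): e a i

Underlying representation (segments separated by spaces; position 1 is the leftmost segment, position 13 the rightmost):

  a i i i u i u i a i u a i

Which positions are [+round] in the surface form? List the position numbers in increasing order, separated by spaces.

From /u/ at 5 leftward: 4 /i/ → [+round]; bound reached.
From /u/ at 7 leftward: 6 /i/ → [+round]; bound reached.
From /u/ at 11 leftward: 10 /i/ → [+round]; bound reached.
Targets with no active source: positions 1 2 3 8 9 12 13 stay [-round].

4 5 6 7 10 11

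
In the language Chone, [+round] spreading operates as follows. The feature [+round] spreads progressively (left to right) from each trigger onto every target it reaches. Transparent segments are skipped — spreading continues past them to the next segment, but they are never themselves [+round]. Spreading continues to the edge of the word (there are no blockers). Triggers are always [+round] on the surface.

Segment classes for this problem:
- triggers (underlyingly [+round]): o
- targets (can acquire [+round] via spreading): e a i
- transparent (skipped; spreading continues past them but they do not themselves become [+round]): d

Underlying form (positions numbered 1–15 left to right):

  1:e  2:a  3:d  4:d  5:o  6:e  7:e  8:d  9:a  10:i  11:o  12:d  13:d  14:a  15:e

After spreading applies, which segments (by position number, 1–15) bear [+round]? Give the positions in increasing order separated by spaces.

5 6 7 9 10 11 14 15

From /o/ at 5 rightward: 6 /e/ → [+round]; 7 /e/ → [+round]; 8 /d/ transparent; 9 /a/ → [+round]; 10 /i/ → [+round]; 11 /o/ is itself a trigger — this domain ends here.
From /o/ at 11 rightward: 12 /d/ transparent; 13 /d/ transparent; 14 /a/ → [+round]; 15 /e/ → [+round]; word edge.
Targets with no active source: positions 1 2 stay [-round].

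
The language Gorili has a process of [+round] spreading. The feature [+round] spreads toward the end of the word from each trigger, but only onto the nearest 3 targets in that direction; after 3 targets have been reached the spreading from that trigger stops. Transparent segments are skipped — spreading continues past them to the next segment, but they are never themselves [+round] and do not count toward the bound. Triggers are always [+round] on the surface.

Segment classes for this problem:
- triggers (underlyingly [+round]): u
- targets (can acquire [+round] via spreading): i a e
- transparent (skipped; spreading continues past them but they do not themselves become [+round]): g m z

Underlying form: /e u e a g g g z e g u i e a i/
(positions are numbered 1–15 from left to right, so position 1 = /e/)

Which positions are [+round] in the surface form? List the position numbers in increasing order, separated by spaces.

2 3 4 9 11 12 13 14

From /u/ at 2 rightward: 3 /e/ → [+round]; 4 /a/ → [+round]; 5 /g/ transparent; 6 /g/ transparent; 7 /g/ transparent; 8 /z/ transparent; 9 /e/ → [+round]; bound reached.
From /u/ at 11 rightward: 12 /i/ → [+round]; 13 /e/ → [+round]; 14 /a/ → [+round]; bound reached.
Targets with no active source: positions 1 15 stay [-round].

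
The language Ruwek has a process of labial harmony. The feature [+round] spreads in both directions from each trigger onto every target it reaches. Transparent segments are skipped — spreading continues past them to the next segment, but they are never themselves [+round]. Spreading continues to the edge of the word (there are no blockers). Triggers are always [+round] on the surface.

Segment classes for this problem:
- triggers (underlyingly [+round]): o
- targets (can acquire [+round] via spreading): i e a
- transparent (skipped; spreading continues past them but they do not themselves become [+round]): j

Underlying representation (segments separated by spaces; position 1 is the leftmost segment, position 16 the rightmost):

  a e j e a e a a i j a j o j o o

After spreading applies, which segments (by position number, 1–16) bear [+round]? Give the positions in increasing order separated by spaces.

1 2 4 5 6 7 8 9 11 13 15 16

From /o/ at 13 rightward: 14 /j/ transparent; 15 /o/ is itself a trigger — this domain ends here.
From /o/ at 13 leftward: 12 /j/ transparent; 11 /a/ → [+round]; 10 /j/ transparent; 9 /i/ → [+round]; 8 /a/ → [+round]; 7 /a/ → [+round]; 6 /e/ → [+round]; 5 /a/ → [+round]; 4 /e/ → [+round]; 3 /j/ transparent; 2 /e/ → [+round]; 1 /a/ → [+round]; word edge.
From /o/ at 15 rightward: 16 /o/ is itself a trigger — this domain ends here.
From /o/ at 15 leftward: 14 /j/ transparent; 13 /o/ is itself a trigger — this domain ends here.
From /o/ at 16 rightward: word edge.
From /o/ at 16 leftward: 15 /o/ is itself a trigger — this domain ends here.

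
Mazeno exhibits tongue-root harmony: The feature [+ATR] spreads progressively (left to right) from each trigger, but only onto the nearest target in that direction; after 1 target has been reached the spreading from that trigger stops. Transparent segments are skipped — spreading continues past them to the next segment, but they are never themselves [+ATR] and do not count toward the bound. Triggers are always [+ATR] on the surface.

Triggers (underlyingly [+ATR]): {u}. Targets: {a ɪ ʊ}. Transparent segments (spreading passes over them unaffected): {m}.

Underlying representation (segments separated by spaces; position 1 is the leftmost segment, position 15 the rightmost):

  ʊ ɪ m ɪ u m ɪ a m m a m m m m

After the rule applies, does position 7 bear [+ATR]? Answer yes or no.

From /u/ at 5 rightward: 6 /m/ transparent; 7 /ɪ/ → [+ATR]; bound reached.
Targets with no active source: positions 1 2 4 8 11 stay [-ATR].
[+ATR] positions on the surface: 5 7.

yes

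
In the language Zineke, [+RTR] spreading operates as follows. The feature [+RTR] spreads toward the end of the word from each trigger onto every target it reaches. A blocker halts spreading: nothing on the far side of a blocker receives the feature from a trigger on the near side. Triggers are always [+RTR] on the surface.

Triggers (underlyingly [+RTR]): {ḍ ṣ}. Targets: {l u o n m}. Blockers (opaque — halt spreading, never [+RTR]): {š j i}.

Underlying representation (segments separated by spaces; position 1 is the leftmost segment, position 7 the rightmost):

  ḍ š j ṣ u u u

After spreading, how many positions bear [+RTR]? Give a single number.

5

From /ḍ/ at 1 rightward: 2 /š/ blocks.
From /ṣ/ at 4 rightward: 5 /u/ → [+RTR]; 6 /u/ → [+RTR]; 7 /u/ → [+RTR]; word edge.
[+RTR] positions on the surface: 1 4 5 6 7.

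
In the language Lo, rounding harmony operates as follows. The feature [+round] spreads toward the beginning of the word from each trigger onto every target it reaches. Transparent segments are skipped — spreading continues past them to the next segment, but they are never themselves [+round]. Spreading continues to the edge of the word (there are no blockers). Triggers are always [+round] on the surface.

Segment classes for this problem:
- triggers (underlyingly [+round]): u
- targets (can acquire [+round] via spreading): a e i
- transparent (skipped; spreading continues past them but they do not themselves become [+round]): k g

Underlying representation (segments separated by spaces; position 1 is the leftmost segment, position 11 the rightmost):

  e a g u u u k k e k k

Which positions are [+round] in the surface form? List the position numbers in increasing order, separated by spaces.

1 2 4 5 6

From /u/ at 4 leftward: 3 /g/ transparent; 2 /a/ → [+round]; 1 /e/ → [+round]; word edge.
From /u/ at 5 leftward: 4 /u/ is itself a trigger — this domain ends here.
From /u/ at 6 leftward: 5 /u/ is itself a trigger — this domain ends here.
Target with no active source: position 9 stays [-round].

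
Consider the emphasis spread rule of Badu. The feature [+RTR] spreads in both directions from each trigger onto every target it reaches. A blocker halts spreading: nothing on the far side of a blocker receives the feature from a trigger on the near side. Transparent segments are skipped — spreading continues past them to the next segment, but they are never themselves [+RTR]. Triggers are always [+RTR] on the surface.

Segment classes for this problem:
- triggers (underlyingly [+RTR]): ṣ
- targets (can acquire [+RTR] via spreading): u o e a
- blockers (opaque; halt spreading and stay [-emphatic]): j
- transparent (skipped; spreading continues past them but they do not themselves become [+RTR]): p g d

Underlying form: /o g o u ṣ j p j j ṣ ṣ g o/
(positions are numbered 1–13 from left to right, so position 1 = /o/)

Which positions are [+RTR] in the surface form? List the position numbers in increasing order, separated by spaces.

1 3 4 5 10 11 13

From /ṣ/ at 5 rightward: 6 /j/ blocks.
From /ṣ/ at 5 leftward: 4 /u/ → [+RTR]; 3 /o/ → [+RTR]; 2 /g/ transparent; 1 /o/ → [+RTR]; word edge.
From /ṣ/ at 10 rightward: 11 /ṣ/ is itself a trigger — this domain ends here.
From /ṣ/ at 10 leftward: 9 /j/ blocks.
From /ṣ/ at 11 rightward: 12 /g/ transparent; 13 /o/ → [+RTR]; word edge.
From /ṣ/ at 11 leftward: 10 /ṣ/ is itself a trigger — this domain ends here.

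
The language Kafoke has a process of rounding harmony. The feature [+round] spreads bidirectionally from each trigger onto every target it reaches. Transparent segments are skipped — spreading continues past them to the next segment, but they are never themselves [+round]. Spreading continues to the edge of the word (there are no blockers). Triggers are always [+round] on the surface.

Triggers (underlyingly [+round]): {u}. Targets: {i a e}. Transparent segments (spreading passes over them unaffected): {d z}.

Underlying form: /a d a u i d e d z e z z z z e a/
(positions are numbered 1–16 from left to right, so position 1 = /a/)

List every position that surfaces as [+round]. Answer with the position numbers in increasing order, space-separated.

1 3 4 5 7 10 15 16

From /u/ at 4 rightward: 5 /i/ → [+round]; 6 /d/ transparent; 7 /e/ → [+round]; 8 /d/ transparent; 9 /z/ transparent; 10 /e/ → [+round]; 11 /z/ transparent; 12 /z/ transparent; 13 /z/ transparent; 14 /z/ transparent; 15 /e/ → [+round]; 16 /a/ → [+round]; word edge.
From /u/ at 4 leftward: 3 /a/ → [+round]; 2 /d/ transparent; 1 /a/ → [+round]; word edge.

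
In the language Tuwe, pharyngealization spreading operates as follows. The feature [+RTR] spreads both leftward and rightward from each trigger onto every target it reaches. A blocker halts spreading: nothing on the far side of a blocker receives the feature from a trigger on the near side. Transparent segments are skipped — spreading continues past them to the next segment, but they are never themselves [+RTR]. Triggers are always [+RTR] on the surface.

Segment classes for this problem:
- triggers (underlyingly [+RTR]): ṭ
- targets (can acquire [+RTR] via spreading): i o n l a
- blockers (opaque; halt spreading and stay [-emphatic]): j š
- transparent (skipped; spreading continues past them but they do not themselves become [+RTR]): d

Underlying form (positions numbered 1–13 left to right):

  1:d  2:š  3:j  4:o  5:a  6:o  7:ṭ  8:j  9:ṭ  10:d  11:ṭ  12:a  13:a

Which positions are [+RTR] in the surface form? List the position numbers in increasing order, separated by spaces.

4 5 6 7 9 11 12 13

From /ṭ/ at 7 rightward: 8 /j/ blocks.
From /ṭ/ at 7 leftward: 6 /o/ → [+RTR]; 5 /a/ → [+RTR]; 4 /o/ → [+RTR]; 3 /j/ blocks.
From /ṭ/ at 9 rightward: 10 /d/ transparent; 11 /ṭ/ is itself a trigger — this domain ends here.
From /ṭ/ at 9 leftward: 8 /j/ blocks.
From /ṭ/ at 11 rightward: 12 /a/ → [+RTR]; 13 /a/ → [+RTR]; word edge.
From /ṭ/ at 11 leftward: 10 /d/ transparent; 9 /ṭ/ is itself a trigger — this domain ends here.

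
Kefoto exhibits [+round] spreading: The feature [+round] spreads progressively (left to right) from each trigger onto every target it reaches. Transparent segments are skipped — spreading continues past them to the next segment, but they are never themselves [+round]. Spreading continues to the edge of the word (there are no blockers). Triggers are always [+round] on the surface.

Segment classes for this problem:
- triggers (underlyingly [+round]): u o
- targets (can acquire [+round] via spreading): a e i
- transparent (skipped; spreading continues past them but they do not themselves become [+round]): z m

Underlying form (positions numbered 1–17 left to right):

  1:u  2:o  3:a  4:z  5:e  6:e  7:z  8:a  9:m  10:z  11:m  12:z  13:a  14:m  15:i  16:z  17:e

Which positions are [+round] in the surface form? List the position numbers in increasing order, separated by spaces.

From /u/ at 1 rightward: 2 /o/ is itself a trigger — this domain ends here.
From /o/ at 2 rightward: 3 /a/ → [+round]; 4 /z/ transparent; 5 /e/ → [+round]; 6 /e/ → [+round]; 7 /z/ transparent; 8 /a/ → [+round]; 9 /m/ transparent; 10 /z/ transparent; 11 /m/ transparent; 12 /z/ transparent; 13 /a/ → [+round]; 14 /m/ transparent; 15 /i/ → [+round]; 16 /z/ transparent; 17 /e/ → [+round]; word edge.

1 2 3 5 6 8 13 15 17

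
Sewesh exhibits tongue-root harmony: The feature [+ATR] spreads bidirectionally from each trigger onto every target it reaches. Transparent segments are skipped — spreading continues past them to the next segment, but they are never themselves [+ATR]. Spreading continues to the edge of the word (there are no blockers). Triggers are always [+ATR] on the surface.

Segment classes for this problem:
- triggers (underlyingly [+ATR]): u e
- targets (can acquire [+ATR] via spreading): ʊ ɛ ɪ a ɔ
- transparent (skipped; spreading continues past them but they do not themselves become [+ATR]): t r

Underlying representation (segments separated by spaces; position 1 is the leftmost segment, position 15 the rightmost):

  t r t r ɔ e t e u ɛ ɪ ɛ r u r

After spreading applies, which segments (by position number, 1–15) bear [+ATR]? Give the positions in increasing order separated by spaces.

5 6 8 9 10 11 12 14

From /e/ at 6 rightward: 7 /t/ transparent; 8 /e/ is itself a trigger — this domain ends here.
From /e/ at 6 leftward: 5 /ɔ/ → [+ATR]; 4 /r/ transparent; 3 /t/ transparent; 2 /r/ transparent; 1 /t/ transparent; word edge.
From /e/ at 8 rightward: 9 /u/ is itself a trigger — this domain ends here.
From /e/ at 8 leftward: 7 /t/ transparent; 6 /e/ is itself a trigger — this domain ends here.
From /u/ at 9 rightward: 10 /ɛ/ → [+ATR]; 11 /ɪ/ → [+ATR]; 12 /ɛ/ → [+ATR]; 13 /r/ transparent; 14 /u/ is itself a trigger — this domain ends here.
From /u/ at 9 leftward: 8 /e/ is itself a trigger — this domain ends here.
From /u/ at 14 rightward: 15 /r/ transparent; word edge.
From /u/ at 14 leftward: 13 /r/ transparent; 12 /ɛ/ → [+ATR]; 11 /ɪ/ → [+ATR]; 10 /ɛ/ → [+ATR]; 9 /u/ is itself a trigger — this domain ends here.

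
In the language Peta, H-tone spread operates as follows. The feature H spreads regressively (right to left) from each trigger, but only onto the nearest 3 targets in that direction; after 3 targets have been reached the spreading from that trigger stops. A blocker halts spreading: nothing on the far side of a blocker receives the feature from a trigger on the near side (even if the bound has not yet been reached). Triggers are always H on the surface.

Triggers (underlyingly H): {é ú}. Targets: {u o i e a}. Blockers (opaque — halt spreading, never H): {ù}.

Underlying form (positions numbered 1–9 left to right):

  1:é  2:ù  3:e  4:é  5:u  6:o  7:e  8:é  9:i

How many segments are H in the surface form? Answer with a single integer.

7

From /é/ at 1 leftward: word edge.
From /é/ at 4 leftward: 3 /e/ → H; 2 /ù/ blocks.
From /é/ at 8 leftward: 7 /e/ → H; 6 /o/ → H; 5 /u/ → H; bound reached.
Target with no active source: position 9 stays [-high tone].
H positions on the surface: 1 3 4 5 6 7 8.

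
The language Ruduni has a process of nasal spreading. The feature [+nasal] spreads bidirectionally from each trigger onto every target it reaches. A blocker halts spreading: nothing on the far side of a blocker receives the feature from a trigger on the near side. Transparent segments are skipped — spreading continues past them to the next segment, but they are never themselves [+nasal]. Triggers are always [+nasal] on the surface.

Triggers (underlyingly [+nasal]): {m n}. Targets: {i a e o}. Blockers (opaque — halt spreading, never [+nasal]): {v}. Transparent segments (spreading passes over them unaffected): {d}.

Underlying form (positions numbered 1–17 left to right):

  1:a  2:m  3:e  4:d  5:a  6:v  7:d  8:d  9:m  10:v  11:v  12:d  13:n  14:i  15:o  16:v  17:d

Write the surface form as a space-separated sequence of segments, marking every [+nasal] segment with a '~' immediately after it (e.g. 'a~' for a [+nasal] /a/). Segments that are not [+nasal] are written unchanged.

a~ m~ e~ d a~ v d d m~ v v d n~ i~ o~ v d

From /m/ at 2 rightward: 3 /e/ → [+nasal]; 4 /d/ transparent; 5 /a/ → [+nasal]; 6 /v/ blocks.
From /m/ at 2 leftward: 1 /a/ → [+nasal]; word edge.
From /m/ at 9 rightward: 10 /v/ blocks.
From /m/ at 9 leftward: 8 /d/ transparent; 7 /d/ transparent; 6 /v/ blocks.
From /n/ at 13 rightward: 14 /i/ → [+nasal]; 15 /o/ → [+nasal]; 16 /v/ blocks.
From /n/ at 13 leftward: 12 /d/ transparent; 11 /v/ blocks.
[+nasal] positions on the surface: 1 2 3 5 9 13 14 15.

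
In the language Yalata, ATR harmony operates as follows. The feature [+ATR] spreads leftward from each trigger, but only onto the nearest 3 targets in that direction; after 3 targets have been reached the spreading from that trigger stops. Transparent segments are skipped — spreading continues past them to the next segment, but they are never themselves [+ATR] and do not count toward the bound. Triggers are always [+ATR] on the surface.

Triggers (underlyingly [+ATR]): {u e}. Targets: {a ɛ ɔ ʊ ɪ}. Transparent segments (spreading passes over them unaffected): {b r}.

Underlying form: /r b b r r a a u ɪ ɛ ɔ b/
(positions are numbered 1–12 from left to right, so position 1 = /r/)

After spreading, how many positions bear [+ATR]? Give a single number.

From /u/ at 8 leftward: 7 /a/ → [+ATR]; 6 /a/ → [+ATR]; 5 /r/ transparent; 4 /r/ transparent; 3 /b/ transparent; 2 /b/ transparent; 1 /r/ transparent; word edge.
Targets with no active source: positions 9 10 11 stay [-ATR].
[+ATR] positions on the surface: 6 7 8.

3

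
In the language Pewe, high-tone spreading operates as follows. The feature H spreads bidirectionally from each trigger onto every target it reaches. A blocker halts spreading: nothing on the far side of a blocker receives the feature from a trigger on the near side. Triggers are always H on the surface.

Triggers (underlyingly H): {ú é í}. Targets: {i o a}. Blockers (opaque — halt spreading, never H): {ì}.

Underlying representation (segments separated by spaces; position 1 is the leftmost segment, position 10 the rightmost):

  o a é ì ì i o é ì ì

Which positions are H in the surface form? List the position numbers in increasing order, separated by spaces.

From /é/ at 3 rightward: 4 /ì/ blocks.
From /é/ at 3 leftward: 2 /a/ → H; 1 /o/ → H; word edge.
From /é/ at 8 rightward: 9 /ì/ blocks.
From /é/ at 8 leftward: 7 /o/ → H; 6 /i/ → H; 5 /ì/ blocks.

1 2 3 6 7 8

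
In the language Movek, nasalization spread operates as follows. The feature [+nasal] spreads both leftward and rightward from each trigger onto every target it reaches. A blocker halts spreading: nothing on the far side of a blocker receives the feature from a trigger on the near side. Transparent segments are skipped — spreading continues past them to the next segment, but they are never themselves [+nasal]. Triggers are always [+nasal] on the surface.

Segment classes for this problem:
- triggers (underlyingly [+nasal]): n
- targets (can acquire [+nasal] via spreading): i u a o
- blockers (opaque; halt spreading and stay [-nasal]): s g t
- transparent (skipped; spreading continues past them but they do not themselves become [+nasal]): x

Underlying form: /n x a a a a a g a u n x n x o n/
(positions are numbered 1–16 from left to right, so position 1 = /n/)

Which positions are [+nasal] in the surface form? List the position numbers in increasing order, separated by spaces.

From /n/ at 1 rightward: 2 /x/ transparent; 3 /a/ → [+nasal]; 4 /a/ → [+nasal]; 5 /a/ → [+nasal]; 6 /a/ → [+nasal]; 7 /a/ → [+nasal]; 8 /g/ blocks.
From /n/ at 1 leftward: word edge.
From /n/ at 11 rightward: 12 /x/ transparent; 13 /n/ is itself a trigger — this domain ends here.
From /n/ at 11 leftward: 10 /u/ → [+nasal]; 9 /a/ → [+nasal]; 8 /g/ blocks.
From /n/ at 13 rightward: 14 /x/ transparent; 15 /o/ → [+nasal]; 16 /n/ is itself a trigger — this domain ends here.
From /n/ at 13 leftward: 12 /x/ transparent; 11 /n/ is itself a trigger — this domain ends here.
From /n/ at 16 rightward: word edge.
From /n/ at 16 leftward: 15 /o/ → [+nasal]; 14 /x/ transparent; 13 /n/ is itself a trigger — this domain ends here.

1 3 4 5 6 7 9 10 11 13 15 16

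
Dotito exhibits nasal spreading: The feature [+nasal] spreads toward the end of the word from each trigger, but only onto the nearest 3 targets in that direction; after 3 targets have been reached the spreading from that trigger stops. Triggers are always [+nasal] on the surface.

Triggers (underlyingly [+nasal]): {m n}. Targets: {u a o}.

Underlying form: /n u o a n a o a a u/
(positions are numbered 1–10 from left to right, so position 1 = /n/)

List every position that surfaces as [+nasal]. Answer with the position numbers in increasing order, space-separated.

1 2 3 4 5 6 7 8

From /n/ at 1 rightward: 2 /u/ → [+nasal]; 3 /o/ → [+nasal]; 4 /a/ → [+nasal]; bound reached.
From /n/ at 5 rightward: 6 /a/ → [+nasal]; 7 /o/ → [+nasal]; 8 /a/ → [+nasal]; bound reached.
Targets with no active source: positions 9 10 stay [-nasal].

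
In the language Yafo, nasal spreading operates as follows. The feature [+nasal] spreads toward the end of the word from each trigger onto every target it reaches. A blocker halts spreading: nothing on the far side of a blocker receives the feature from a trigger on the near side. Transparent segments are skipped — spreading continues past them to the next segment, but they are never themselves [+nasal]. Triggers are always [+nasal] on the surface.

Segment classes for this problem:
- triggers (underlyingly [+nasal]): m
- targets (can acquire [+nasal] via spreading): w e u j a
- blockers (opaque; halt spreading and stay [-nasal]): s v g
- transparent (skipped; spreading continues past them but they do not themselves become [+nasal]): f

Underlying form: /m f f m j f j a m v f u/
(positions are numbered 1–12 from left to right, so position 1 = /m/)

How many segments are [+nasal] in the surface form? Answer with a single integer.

From /m/ at 1 rightward: 2 /f/ transparent; 3 /f/ transparent; 4 /m/ is itself a trigger — this domain ends here.
From /m/ at 4 rightward: 5 /j/ → [+nasal]; 6 /f/ transparent; 7 /j/ → [+nasal]; 8 /a/ → [+nasal]; 9 /m/ is itself a trigger — this domain ends here.
From /m/ at 9 rightward: 10 /v/ blocks.
Target with no active source: position 12 stays [-nasal].
[+nasal] positions on the surface: 1 4 5 7 8 9.

6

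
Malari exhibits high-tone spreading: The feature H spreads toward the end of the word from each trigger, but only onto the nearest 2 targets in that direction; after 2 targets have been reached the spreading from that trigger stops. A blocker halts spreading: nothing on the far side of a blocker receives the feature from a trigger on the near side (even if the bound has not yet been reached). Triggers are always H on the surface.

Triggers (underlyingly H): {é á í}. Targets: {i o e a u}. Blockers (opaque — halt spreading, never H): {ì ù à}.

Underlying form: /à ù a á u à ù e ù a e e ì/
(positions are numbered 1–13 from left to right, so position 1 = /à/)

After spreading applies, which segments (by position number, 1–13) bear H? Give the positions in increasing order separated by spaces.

From /á/ at 4 rightward: 5 /u/ → H; 6 /à/ blocks.
Targets with no active source: positions 3 8 10 11 12 stay [-high tone].

4 5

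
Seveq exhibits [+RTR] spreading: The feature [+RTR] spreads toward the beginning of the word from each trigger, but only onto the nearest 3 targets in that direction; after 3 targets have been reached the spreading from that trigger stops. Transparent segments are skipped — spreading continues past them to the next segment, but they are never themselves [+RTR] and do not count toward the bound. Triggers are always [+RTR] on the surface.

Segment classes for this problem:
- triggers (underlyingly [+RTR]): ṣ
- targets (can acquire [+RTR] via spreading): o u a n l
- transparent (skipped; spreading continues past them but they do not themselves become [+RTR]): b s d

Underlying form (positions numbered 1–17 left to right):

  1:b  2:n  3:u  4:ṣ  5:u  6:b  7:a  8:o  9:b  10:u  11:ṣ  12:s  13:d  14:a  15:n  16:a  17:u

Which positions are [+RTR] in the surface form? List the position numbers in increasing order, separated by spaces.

From /ṣ/ at 4 leftward: 3 /u/ → [+RTR]; 2 /n/ → [+RTR]; 1 /b/ transparent; word edge.
From /ṣ/ at 11 leftward: 10 /u/ → [+RTR]; 9 /b/ transparent; 8 /o/ → [+RTR]; 7 /a/ → [+RTR]; bound reached.
Targets with no active source: positions 5 14 15 16 17 stay [-emphatic].

2 3 4 7 8 10 11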